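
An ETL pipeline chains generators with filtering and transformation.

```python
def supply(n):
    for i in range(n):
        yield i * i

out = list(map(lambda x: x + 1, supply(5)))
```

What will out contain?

Step 1: supply(5) yields squares: [0, 1, 4, 9, 16].
Step 2: map adds 1 to each: [1, 2, 5, 10, 17].
Therefore out = [1, 2, 5, 10, 17].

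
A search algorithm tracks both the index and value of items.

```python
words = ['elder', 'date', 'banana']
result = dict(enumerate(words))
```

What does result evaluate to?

Step 1: enumerate pairs indices with words:
  0 -> 'elder'
  1 -> 'date'
  2 -> 'banana'
Therefore result = {0: 'elder', 1: 'date', 2: 'banana'}.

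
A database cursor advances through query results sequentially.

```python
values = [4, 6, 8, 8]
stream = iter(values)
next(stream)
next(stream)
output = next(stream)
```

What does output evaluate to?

Step 1: Create iterator over [4, 6, 8, 8].
Step 2: next() consumes 4.
Step 3: next() consumes 6.
Step 4: next() returns 8.
Therefore output = 8.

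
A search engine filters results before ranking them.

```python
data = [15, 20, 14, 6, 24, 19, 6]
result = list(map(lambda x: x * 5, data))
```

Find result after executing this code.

Step 1: Apply lambda x: x * 5 to each element:
  15 -> 75
  20 -> 100
  14 -> 70
  6 -> 30
  24 -> 120
  19 -> 95
  6 -> 30
Therefore result = [75, 100, 70, 30, 120, 95, 30].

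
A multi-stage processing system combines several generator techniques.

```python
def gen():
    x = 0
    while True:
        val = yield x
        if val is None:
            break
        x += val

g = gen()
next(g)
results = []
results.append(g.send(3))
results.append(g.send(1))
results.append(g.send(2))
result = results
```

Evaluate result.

Step 1: next(g) -> yield 0.
Step 2: send(3) -> x = 3, yield 3.
Step 3: send(1) -> x = 4, yield 4.
Step 4: send(2) -> x = 6, yield 6.
Therefore result = [3, 4, 6].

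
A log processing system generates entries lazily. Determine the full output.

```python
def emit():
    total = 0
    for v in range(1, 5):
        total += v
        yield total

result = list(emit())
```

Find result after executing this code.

Step 1: Generator accumulates running sum:
  v=1: total = 1, yield 1
  v=2: total = 3, yield 3
  v=3: total = 6, yield 6
  v=4: total = 10, yield 10
Therefore result = [1, 3, 6, 10].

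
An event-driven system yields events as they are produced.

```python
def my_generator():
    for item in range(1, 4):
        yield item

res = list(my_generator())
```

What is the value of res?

Step 1: The generator yields each value from range(1, 4).
Step 2: list() consumes all yields: [1, 2, 3].
Therefore res = [1, 2, 3].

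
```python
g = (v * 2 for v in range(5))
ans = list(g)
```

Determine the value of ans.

Step 1: For each v in range(5), compute v*2:
  v=0: 0*2 = 0
  v=1: 1*2 = 2
  v=2: 2*2 = 4
  v=3: 3*2 = 6
  v=4: 4*2 = 8
Therefore ans = [0, 2, 4, 6, 8].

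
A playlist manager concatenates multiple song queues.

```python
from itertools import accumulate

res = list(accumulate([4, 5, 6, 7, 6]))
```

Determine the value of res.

Step 1: accumulate computes running sums:
  + 4 = 4
  + 5 = 9
  + 6 = 15
  + 7 = 22
  + 6 = 28
Therefore res = [4, 9, 15, 22, 28].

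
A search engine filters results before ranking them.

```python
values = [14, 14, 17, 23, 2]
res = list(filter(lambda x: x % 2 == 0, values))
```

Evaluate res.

Step 1: Filter elements divisible by 2:
  14 % 2 = 0: kept
  14 % 2 = 0: kept
  17 % 2 = 1: removed
  23 % 2 = 1: removed
  2 % 2 = 0: kept
Therefore res = [14, 14, 2].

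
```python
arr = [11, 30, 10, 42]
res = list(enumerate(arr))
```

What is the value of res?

Step 1: enumerate pairs each element with its index:
  (0, 11)
  (1, 30)
  (2, 10)
  (3, 42)
Therefore res = [(0, 11), (1, 30), (2, 10), (3, 42)].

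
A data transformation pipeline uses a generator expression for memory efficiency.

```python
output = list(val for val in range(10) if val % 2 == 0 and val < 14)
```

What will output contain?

Step 1: Filter range(10) where val % 2 == 0 and val < 14:
  val=0: both conditions met, included
  val=1: excluded (1 % 2 != 0)
  val=2: both conditions met, included
  val=3: excluded (3 % 2 != 0)
  val=4: both conditions met, included
  val=5: excluded (5 % 2 != 0)
  val=6: both conditions met, included
  val=7: excluded (7 % 2 != 0)
  val=8: both conditions met, included
  val=9: excluded (9 % 2 != 0)
Therefore output = [0, 2, 4, 6, 8].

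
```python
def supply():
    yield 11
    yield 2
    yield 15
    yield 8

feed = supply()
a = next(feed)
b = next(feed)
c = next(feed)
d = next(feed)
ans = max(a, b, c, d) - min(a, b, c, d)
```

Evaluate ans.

Step 1: Create generator and consume all values:
  a = next(feed) = 11
  b = next(feed) = 2
  c = next(feed) = 15
  d = next(feed) = 8
Step 2: max = 15, min = 2, ans = 15 - 2 = 13.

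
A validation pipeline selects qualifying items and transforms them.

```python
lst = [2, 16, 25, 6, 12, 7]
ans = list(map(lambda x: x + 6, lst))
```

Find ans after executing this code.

Step 1: Apply lambda x: x + 6 to each element:
  2 -> 8
  16 -> 22
  25 -> 31
  6 -> 12
  12 -> 18
  7 -> 13
Therefore ans = [8, 22, 31, 12, 18, 13].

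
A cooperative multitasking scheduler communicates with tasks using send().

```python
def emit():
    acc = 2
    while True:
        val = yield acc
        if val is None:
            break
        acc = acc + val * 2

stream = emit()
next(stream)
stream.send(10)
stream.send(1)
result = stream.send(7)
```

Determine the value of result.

Step 1: next() -> yield acc=2.
Step 2: send(10) -> val=10, acc = 2 + 10*2 = 22, yield 22.
Step 3: send(1) -> val=1, acc = 22 + 1*2 = 24, yield 24.
Step 4: send(7) -> val=7, acc = 24 + 7*2 = 38, yield 38.
Therefore result = 38.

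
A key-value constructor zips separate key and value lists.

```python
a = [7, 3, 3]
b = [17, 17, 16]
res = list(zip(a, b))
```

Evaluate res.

Step 1: zip pairs elements at same index:
  Index 0: (7, 17)
  Index 1: (3, 17)
  Index 2: (3, 16)
Therefore res = [(7, 17), (3, 17), (3, 16)].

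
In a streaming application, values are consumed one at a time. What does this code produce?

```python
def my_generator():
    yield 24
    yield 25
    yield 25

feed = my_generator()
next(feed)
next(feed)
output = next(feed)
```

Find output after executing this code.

Step 1: my_generator() creates a generator.
Step 2: next(feed) yields 24 (consumed and discarded).
Step 3: next(feed) yields 25 (consumed and discarded).
Step 4: next(feed) yields 25, assigned to output.
Therefore output = 25.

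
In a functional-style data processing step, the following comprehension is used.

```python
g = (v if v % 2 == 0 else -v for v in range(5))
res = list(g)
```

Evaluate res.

Step 1: For each v in range(5), yield v if even, else -v:
  v=0: even, yield 0
  v=1: odd, yield -1
  v=2: even, yield 2
  v=3: odd, yield -3
  v=4: even, yield 4
Therefore res = [0, -1, 2, -3, 4].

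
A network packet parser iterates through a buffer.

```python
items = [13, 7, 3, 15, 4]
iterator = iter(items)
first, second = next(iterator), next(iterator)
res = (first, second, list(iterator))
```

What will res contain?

Step 1: Create iterator over [13, 7, 3, 15, 4].
Step 2: first = 13, second = 7.
Step 3: Remaining elements: [3, 15, 4].
Therefore res = (13, 7, [3, 15, 4]).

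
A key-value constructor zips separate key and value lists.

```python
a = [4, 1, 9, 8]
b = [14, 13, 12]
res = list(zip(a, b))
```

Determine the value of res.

Step 1: zip stops at shortest (len(a)=4, len(b)=3):
  Index 0: (4, 14)
  Index 1: (1, 13)
  Index 2: (9, 12)
Step 2: Last element of a (8) has no pair, dropped.
Therefore res = [(4, 14), (1, 13), (9, 12)].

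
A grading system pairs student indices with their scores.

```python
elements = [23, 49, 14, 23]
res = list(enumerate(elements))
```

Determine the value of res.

Step 1: enumerate pairs each element with its index:
  (0, 23)
  (1, 49)
  (2, 14)
  (3, 23)
Therefore res = [(0, 23), (1, 49), (2, 14), (3, 23)].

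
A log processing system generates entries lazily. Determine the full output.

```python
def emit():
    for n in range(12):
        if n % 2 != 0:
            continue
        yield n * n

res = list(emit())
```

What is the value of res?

Step 1: Only yield n**2 when n is divisible by 2:
  n=0: 0 % 2 == 0, yield 0**2 = 0
  n=2: 2 % 2 == 0, yield 2**2 = 4
  n=4: 4 % 2 == 0, yield 4**2 = 16
  n=6: 6 % 2 == 0, yield 6**2 = 36
  n=8: 8 % 2 == 0, yield 8**2 = 64
  n=10: 10 % 2 == 0, yield 10**2 = 100
Therefore res = [0, 4, 16, 36, 64, 100].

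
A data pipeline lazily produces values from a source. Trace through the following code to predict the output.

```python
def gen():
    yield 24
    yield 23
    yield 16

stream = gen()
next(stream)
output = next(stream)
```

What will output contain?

Step 1: gen() creates a generator.
Step 2: next(stream) yields 24 (consumed and discarded).
Step 3: next(stream) yields 23, assigned to output.
Therefore output = 23.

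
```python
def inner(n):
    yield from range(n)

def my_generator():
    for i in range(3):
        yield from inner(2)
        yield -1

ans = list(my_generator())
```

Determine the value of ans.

Step 1: For each i in range(3):
  i=0: yield from inner(2) -> [0, 1], then yield -1
  i=1: yield from inner(2) -> [0, 1], then yield -1
  i=2: yield from inner(2) -> [0, 1], then yield -1
Therefore ans = [0, 1, -1, 0, 1, -1, 0, 1, -1].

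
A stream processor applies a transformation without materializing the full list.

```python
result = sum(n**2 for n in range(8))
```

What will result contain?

Step 1: Compute n**2 for each n in range(8):
  n=0: 0**2 = 0
  n=1: 1**2 = 1
  n=2: 2**2 = 4
  n=3: 3**2 = 9
  n=4: 4**2 = 16
  n=5: 5**2 = 25
  n=6: 6**2 = 36
  n=7: 7**2 = 49
Step 2: sum = 0 + 1 + 4 + 9 + 16 + 25 + 36 + 49 = 140.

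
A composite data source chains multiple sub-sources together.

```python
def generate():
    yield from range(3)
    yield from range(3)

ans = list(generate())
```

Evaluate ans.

Step 1: Trace yields in order:
  yield 0
  yield 1
  yield 2
  yield 0
  yield 1
  yield 2
Therefore ans = [0, 1, 2, 0, 1, 2].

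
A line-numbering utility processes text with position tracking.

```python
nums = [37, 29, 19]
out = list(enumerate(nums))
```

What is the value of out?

Step 1: enumerate pairs each element with its index:
  (0, 37)
  (1, 29)
  (2, 19)
Therefore out = [(0, 37), (1, 29), (2, 19)].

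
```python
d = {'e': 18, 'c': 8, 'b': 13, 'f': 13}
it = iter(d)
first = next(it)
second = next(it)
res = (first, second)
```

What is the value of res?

Step 1: iter(d) iterates over keys: ['e', 'c', 'b', 'f'].
Step 2: first = next(it) = 'e', second = next(it) = 'c'.
Therefore res = ('e', 'c').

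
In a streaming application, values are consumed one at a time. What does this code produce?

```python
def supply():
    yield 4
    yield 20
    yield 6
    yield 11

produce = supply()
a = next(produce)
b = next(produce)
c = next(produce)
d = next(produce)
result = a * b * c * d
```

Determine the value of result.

Step 1: Create generator and consume all values:
  a = next(produce) = 4
  b = next(produce) = 20
  c = next(produce) = 6
  d = next(produce) = 11
Step 2: result = 4 * 20 * 6 * 11 = 5280.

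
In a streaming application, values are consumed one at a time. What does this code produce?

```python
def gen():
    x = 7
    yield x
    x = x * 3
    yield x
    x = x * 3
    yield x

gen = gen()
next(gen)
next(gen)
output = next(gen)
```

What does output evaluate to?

Step 1: Trace through generator execution:
  Yield 1: x starts at 7, yield 7
  Yield 2: x = 7 * 3 = 21, yield 21
  Yield 3: x = 21 * 3 = 63, yield 63
Step 2: First next() gets 7, second next() gets the second value, third next() yields 63.
Therefore output = 63.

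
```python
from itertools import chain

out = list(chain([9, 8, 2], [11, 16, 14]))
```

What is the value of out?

Step 1: chain() concatenates iterables: [9, 8, 2] + [11, 16, 14].
Therefore out = [9, 8, 2, 11, 16, 14].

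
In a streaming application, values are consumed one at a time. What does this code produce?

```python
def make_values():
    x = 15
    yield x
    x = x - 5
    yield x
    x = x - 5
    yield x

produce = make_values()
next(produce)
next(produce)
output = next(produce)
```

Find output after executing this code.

Step 1: Trace through generator execution:
  Yield 1: x starts at 15, yield 15
  Yield 2: x = 15 - 5 = 10, yield 10
  Yield 3: x = 10 - 5 = 5, yield 5
Step 2: First next() gets 15, second next() gets the second value, third next() yields 5.
Therefore output = 5.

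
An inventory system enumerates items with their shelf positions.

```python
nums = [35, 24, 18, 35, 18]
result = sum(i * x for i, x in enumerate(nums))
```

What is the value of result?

Step 1: Compute i * x for each (i, x) in enumerate([35, 24, 18, 35, 18]):
  i=0, x=35: 0*35 = 0
  i=1, x=24: 1*24 = 24
  i=2, x=18: 2*18 = 36
  i=3, x=35: 3*35 = 105
  i=4, x=18: 4*18 = 72
Step 2: sum = 0 + 24 + 36 + 105 + 72 = 237.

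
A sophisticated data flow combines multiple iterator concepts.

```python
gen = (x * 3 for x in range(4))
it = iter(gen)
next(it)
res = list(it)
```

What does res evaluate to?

Step 1: Generator produces [0, 3, 6, 9].
Step 2: next(it) consumes first element (0).
Step 3: list(it) collects remaining: [3, 6, 9].
Therefore res = [3, 6, 9].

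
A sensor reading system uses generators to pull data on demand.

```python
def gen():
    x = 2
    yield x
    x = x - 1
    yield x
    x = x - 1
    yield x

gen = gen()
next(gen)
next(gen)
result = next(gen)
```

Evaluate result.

Step 1: Trace through generator execution:
  Yield 1: x starts at 2, yield 2
  Yield 2: x = 2 - 1 = 1, yield 1
  Yield 3: x = 1 - 1 = 0, yield 0
Step 2: First next() gets 2, second next() gets the second value, third next() yields 0.
Therefore result = 0.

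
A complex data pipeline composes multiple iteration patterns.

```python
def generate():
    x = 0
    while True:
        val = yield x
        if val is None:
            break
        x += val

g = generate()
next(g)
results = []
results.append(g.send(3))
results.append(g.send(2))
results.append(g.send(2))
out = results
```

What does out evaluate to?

Step 1: next(g) -> yield 0.
Step 2: send(3) -> x = 3, yield 3.
Step 3: send(2) -> x = 5, yield 5.
Step 4: send(2) -> x = 7, yield 7.
Therefore out = [3, 5, 7].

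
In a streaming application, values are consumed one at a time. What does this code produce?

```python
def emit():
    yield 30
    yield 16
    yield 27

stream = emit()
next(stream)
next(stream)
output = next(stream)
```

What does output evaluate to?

Step 1: emit() creates a generator.
Step 2: next(stream) yields 30 (consumed and discarded).
Step 3: next(stream) yields 16 (consumed and discarded).
Step 4: next(stream) yields 27, assigned to output.
Therefore output = 27.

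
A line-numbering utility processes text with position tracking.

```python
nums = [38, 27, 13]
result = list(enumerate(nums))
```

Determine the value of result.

Step 1: enumerate pairs each element with its index:
  (0, 38)
  (1, 27)
  (2, 13)
Therefore result = [(0, 38), (1, 27), (2, 13)].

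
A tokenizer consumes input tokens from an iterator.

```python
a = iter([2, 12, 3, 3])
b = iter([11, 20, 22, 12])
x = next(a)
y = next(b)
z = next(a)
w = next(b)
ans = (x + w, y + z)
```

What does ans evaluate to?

Step 1: a iterates [2, 12, 3, 3], b iterates [11, 20, 22, 12].
Step 2: x = next(a) = 2, y = next(b) = 11.
Step 3: z = next(a) = 12, w = next(b) = 20.
Step 4: ans = (2 + 20, 11 + 12) = (22, 23).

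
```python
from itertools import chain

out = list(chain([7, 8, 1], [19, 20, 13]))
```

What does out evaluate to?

Step 1: chain() concatenates iterables: [7, 8, 1] + [19, 20, 13].
Therefore out = [7, 8, 1, 19, 20, 13].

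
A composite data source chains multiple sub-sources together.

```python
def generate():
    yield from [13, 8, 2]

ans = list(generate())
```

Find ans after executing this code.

Step 1: yield from delegates to the iterable, yielding each element.
Step 2: Collected values: [13, 8, 2].
Therefore ans = [13, 8, 2].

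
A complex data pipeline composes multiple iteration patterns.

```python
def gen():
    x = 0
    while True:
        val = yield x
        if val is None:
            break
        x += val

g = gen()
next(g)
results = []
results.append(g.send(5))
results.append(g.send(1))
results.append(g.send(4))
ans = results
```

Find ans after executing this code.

Step 1: next(g) -> yield 0.
Step 2: send(5) -> x = 5, yield 5.
Step 3: send(1) -> x = 6, yield 6.
Step 4: send(4) -> x = 10, yield 10.
Therefore ans = [5, 6, 10].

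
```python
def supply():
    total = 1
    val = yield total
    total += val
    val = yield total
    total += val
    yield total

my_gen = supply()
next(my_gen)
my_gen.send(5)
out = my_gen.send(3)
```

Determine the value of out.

Step 1: next() -> yield total=1.
Step 2: send(5) -> val=5, total = 1+5 = 6, yield 6.
Step 3: send(3) -> val=3, total = 6+3 = 9, yield 9.
Therefore out = 9.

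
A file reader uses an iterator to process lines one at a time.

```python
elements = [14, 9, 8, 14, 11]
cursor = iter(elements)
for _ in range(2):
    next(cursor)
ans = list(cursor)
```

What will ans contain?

Step 1: Create iterator over [14, 9, 8, 14, 11].
Step 2: Advance 2 positions (consuming [14, 9]).
Step 3: list() collects remaining elements: [8, 14, 11].
Therefore ans = [8, 14, 11].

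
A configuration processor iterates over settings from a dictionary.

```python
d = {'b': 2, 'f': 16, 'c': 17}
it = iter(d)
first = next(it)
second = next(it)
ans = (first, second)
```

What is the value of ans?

Step 1: iter(d) iterates over keys: ['b', 'f', 'c'].
Step 2: first = next(it) = 'b', second = next(it) = 'f'.
Therefore ans = ('b', 'f').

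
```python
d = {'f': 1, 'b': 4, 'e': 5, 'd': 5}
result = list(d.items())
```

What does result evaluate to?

Step 1: d.items() returns (key, value) pairs in insertion order.
Therefore result = [('f', 1), ('b', 4), ('e', 5), ('d', 5)].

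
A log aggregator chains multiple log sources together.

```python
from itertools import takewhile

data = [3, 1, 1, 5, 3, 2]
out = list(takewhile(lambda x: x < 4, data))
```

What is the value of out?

Step 1: takewhile stops at first element >= 4:
  3 < 4: take
  1 < 4: take
  1 < 4: take
  5 >= 4: stop
Therefore out = [3, 1, 1].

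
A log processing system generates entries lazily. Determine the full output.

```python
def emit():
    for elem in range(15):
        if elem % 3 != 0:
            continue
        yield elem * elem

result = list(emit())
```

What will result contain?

Step 1: Only yield elem**2 when elem is divisible by 3:
  elem=0: 0 % 3 == 0, yield 0**2 = 0
  elem=3: 3 % 3 == 0, yield 3**2 = 9
  elem=6: 6 % 3 == 0, yield 6**2 = 36
  elem=9: 9 % 3 == 0, yield 9**2 = 81
  elem=12: 12 % 3 == 0, yield 12**2 = 144
Therefore result = [0, 9, 36, 81, 144].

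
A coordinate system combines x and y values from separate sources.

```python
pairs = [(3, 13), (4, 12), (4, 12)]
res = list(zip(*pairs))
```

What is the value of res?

Step 1: zip(*pairs) transposes: unzips [(3, 13), (4, 12), (4, 12)] into separate sequences.
Step 2: First elements: (3, 4, 4), second elements: (13, 12, 12).
Therefore res = [(3, 4, 4), (13, 12, 12)].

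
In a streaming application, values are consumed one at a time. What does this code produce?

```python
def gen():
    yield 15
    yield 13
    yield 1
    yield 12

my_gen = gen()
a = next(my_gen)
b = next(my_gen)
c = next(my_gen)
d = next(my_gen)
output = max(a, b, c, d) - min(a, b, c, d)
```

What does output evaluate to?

Step 1: Create generator and consume all values:
  a = next(my_gen) = 15
  b = next(my_gen) = 13
  c = next(my_gen) = 1
  d = next(my_gen) = 12
Step 2: max = 15, min = 1, output = 15 - 1 = 14.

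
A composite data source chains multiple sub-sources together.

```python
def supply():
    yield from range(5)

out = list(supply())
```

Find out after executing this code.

Step 1: yield from delegates to the iterable, yielding each element.
Step 2: Collected values: [0, 1, 2, 3, 4].
Therefore out = [0, 1, 2, 3, 4].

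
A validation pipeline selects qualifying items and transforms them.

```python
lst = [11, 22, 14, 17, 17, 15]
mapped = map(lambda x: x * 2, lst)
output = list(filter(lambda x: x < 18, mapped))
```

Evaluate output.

Step 1: Map x * 2:
  11 -> 22
  22 -> 44
  14 -> 28
  17 -> 34
  17 -> 34
  15 -> 30
Step 2: Filter for < 18:
  22: removed
  44: removed
  28: removed
  34: removed
  34: removed
  30: removed
Therefore output = [].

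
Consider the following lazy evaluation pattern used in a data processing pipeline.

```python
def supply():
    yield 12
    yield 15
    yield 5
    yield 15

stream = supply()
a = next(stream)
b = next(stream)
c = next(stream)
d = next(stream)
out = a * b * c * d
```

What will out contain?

Step 1: Create generator and consume all values:
  a = next(stream) = 12
  b = next(stream) = 15
  c = next(stream) = 5
  d = next(stream) = 15
Step 2: out = 12 * 15 * 5 * 15 = 13500.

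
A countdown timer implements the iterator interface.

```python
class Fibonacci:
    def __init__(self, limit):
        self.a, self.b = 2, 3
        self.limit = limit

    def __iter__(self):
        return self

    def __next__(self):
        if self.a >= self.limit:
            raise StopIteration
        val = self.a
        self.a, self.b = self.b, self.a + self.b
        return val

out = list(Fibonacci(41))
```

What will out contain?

Step 1: Fibonacci-like sequence (a=2, b=3) until >= 41:
  Yield 2, then a,b = 3,5
  Yield 3, then a,b = 5,8
  Yield 5, then a,b = 8,13
  Yield 8, then a,b = 13,21
  Yield 13, then a,b = 21,34
  Yield 21, then a,b = 34,55
  Yield 34, then a,b = 55,89
Step 2: 55 >= 41, stop.
Therefore out = [2, 3, 5, 8, 13, 21, 34].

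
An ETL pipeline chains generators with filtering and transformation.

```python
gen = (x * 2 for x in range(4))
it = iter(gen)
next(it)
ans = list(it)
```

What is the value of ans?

Step 1: Generator produces [0, 2, 4, 6].
Step 2: next(it) consumes first element (0).
Step 3: list(it) collects remaining: [2, 4, 6].
Therefore ans = [2, 4, 6].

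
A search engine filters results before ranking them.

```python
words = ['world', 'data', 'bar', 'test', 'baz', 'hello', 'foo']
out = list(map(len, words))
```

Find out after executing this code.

Step 1: Map len() to each word:
  'world' -> 5
  'data' -> 4
  'bar' -> 3
  'test' -> 4
  'baz' -> 3
  'hello' -> 5
  'foo' -> 3
Therefore out = [5, 4, 3, 4, 3, 5, 3].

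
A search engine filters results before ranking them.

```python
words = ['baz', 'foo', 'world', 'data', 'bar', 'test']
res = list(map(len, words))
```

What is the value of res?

Step 1: Map len() to each word:
  'baz' -> 3
  'foo' -> 3
  'world' -> 5
  'data' -> 4
  'bar' -> 3
  'test' -> 4
Therefore res = [3, 3, 5, 4, 3, 4].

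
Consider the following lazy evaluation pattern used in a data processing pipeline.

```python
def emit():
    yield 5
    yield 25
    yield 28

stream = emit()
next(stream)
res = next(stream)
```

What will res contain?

Step 1: emit() creates a generator.
Step 2: next(stream) yields 5 (consumed and discarded).
Step 3: next(stream) yields 25, assigned to res.
Therefore res = 25.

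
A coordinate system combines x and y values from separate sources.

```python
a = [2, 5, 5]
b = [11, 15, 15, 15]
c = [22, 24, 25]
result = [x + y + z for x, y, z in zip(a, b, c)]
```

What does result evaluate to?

Step 1: zip three lists (truncates to shortest, len=3):
  2 + 11 + 22 = 35
  5 + 15 + 24 = 44
  5 + 15 + 25 = 45
Therefore result = [35, 44, 45].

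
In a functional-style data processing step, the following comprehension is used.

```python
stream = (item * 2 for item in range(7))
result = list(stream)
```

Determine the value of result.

Step 1: For each item in range(7), compute item*2:
  item=0: 0*2 = 0
  item=1: 1*2 = 2
  item=2: 2*2 = 4
  item=3: 3*2 = 6
  item=4: 4*2 = 8
  item=5: 5*2 = 10
  item=6: 6*2 = 12
Therefore result = [0, 2, 4, 6, 8, 10, 12].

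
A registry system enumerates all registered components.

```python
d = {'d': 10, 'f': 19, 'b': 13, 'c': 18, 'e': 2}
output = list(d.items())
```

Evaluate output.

Step 1: d.items() returns (key, value) pairs in insertion order.
Therefore output = [('d', 10), ('f', 19), ('b', 13), ('c', 18), ('e', 2)].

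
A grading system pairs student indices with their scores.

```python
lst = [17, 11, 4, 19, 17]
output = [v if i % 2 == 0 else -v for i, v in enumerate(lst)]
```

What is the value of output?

Step 1: For each (i, v), keep v if i is even, negate if odd:
  i=0 (even): keep 17
  i=1 (odd): negate to -11
  i=2 (even): keep 4
  i=3 (odd): negate to -19
  i=4 (even): keep 17
Therefore output = [17, -11, 4, -19, 17].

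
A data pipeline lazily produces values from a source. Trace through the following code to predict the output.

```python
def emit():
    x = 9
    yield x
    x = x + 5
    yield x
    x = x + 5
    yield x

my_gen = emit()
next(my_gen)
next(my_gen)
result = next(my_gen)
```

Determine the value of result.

Step 1: Trace through generator execution:
  Yield 1: x starts at 9, yield 9
  Yield 2: x = 9 + 5 = 14, yield 14
  Yield 3: x = 14 + 5 = 19, yield 19
Step 2: First next() gets 9, second next() gets the second value, third next() yields 19.
Therefore result = 19.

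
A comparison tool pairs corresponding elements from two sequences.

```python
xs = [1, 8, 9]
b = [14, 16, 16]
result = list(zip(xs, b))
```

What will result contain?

Step 1: zip pairs elements at same index:
  Index 0: (1, 14)
  Index 1: (8, 16)
  Index 2: (9, 16)
Therefore result = [(1, 14), (8, 16), (9, 16)].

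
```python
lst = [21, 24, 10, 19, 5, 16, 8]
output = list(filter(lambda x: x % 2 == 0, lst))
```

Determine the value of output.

Step 1: Filter elements divisible by 2:
  21 % 2 = 1: removed
  24 % 2 = 0: kept
  10 % 2 = 0: kept
  19 % 2 = 1: removed
  5 % 2 = 1: removed
  16 % 2 = 0: kept
  8 % 2 = 0: kept
Therefore output = [24, 10, 16, 8].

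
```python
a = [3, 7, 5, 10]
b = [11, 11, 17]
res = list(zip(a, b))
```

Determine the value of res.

Step 1: zip stops at shortest (len(a)=4, len(b)=3):
  Index 0: (3, 11)
  Index 1: (7, 11)
  Index 2: (5, 17)
Step 2: Last element of a (10) has no pair, dropped.
Therefore res = [(3, 11), (7, 11), (5, 17)].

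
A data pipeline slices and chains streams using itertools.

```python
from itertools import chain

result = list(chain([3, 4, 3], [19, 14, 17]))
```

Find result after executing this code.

Step 1: chain() concatenates iterables: [3, 4, 3] + [19, 14, 17].
Therefore result = [3, 4, 3, 19, 14, 17].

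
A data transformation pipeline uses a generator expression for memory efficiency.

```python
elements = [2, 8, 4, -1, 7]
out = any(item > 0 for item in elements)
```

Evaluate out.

Step 1: Check item > 0 for each element in [2, 8, 4, -1, 7]:
  2 > 0: True
  8 > 0: True
  4 > 0: True
  -1 > 0: False
  7 > 0: True
Step 2: any() returns True.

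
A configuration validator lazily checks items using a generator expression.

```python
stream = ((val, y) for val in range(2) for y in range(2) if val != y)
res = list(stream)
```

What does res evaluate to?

Step 1: Nested generator over range(2) x range(2) where val != y:
  (0, 0): excluded (val == y)
  (0, 1): included
  (1, 0): included
  (1, 1): excluded (val == y)
Therefore res = [(0, 1), (1, 0)].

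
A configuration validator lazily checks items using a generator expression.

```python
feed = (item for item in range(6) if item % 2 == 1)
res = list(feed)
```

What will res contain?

Step 1: Filter range(6) keeping only odd values:
  item=0: even, excluded
  item=1: odd, included
  item=2: even, excluded
  item=3: odd, included
  item=4: even, excluded
  item=5: odd, included
Therefore res = [1, 3, 5].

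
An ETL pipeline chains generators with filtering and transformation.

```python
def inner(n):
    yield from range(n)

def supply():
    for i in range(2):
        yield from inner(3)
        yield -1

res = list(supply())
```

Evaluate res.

Step 1: For each i in range(2):
  i=0: yield from inner(3) -> [0, 1, 2], then yield -1
  i=1: yield from inner(3) -> [0, 1, 2], then yield -1
Therefore res = [0, 1, 2, -1, 0, 1, 2, -1].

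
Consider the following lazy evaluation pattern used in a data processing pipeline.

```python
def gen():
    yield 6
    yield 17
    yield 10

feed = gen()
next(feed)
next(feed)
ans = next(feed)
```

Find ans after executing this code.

Step 1: gen() creates a generator.
Step 2: next(feed) yields 6 (consumed and discarded).
Step 3: next(feed) yields 17 (consumed and discarded).
Step 4: next(feed) yields 10, assigned to ans.
Therefore ans = 10.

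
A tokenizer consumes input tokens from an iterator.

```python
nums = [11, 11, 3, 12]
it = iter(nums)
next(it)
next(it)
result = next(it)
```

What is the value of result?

Step 1: Create iterator over [11, 11, 3, 12].
Step 2: next() consumes 11.
Step 3: next() consumes 11.
Step 4: next() returns 3.
Therefore result = 3.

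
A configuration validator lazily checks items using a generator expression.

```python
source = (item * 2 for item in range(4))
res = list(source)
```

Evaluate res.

Step 1: For each item in range(4), compute item*2:
  item=0: 0*2 = 0
  item=1: 1*2 = 2
  item=2: 2*2 = 4
  item=3: 3*2 = 6
Therefore res = [0, 2, 4, 6].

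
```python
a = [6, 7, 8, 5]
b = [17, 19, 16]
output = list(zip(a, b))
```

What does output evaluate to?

Step 1: zip stops at shortest (len(a)=4, len(b)=3):
  Index 0: (6, 17)
  Index 1: (7, 19)
  Index 2: (8, 16)
Step 2: Last element of a (5) has no pair, dropped.
Therefore output = [(6, 17), (7, 19), (8, 16)].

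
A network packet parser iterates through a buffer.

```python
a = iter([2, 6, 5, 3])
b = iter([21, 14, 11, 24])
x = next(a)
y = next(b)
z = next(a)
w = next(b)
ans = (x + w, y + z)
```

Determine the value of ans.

Step 1: a iterates [2, 6, 5, 3], b iterates [21, 14, 11, 24].
Step 2: x = next(a) = 2, y = next(b) = 21.
Step 3: z = next(a) = 6, w = next(b) = 14.
Step 4: ans = (2 + 14, 21 + 6) = (16, 27).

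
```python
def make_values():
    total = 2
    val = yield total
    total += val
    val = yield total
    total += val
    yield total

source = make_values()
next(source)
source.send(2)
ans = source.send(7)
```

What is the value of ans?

Step 1: next() -> yield total=2.
Step 2: send(2) -> val=2, total = 2+2 = 4, yield 4.
Step 3: send(7) -> val=7, total = 4+7 = 11, yield 11.
Therefore ans = 11.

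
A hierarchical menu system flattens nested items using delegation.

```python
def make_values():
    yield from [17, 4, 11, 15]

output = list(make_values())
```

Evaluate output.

Step 1: yield from delegates to the iterable, yielding each element.
Step 2: Collected values: [17, 4, 11, 15].
Therefore output = [17, 4, 11, 15].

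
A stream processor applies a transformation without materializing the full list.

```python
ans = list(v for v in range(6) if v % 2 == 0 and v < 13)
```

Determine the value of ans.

Step 1: Filter range(6) where v % 2 == 0 and v < 13:
  v=0: both conditions met, included
  v=1: excluded (1 % 2 != 0)
  v=2: both conditions met, included
  v=3: excluded (3 % 2 != 0)
  v=4: both conditions met, included
  v=5: excluded (5 % 2 != 0)
Therefore ans = [0, 2, 4].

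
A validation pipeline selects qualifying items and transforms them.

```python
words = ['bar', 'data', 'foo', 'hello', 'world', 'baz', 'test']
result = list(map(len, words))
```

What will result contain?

Step 1: Map len() to each word:
  'bar' -> 3
  'data' -> 4
  'foo' -> 3
  'hello' -> 5
  'world' -> 5
  'baz' -> 3
  'test' -> 4
Therefore result = [3, 4, 3, 5, 5, 3, 4].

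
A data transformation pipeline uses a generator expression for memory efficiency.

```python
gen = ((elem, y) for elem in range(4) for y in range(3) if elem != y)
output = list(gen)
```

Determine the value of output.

Step 1: Nested generator over range(4) x range(3) where elem != y:
  (0, 0): excluded (elem == y)
  (0, 1): included
  (0, 2): included
  (1, 0): included
  (1, 1): excluded (elem == y)
  (1, 2): included
  (2, 0): included
  (2, 1): included
  (2, 2): excluded (elem == y)
  (3, 0): included
  (3, 1): included
  (3, 2): included
Therefore output = [(0, 1), (0, 2), (1, 0), (1, 2), (2, 0), (2, 1), (3, 0), (3, 1), (3, 2)].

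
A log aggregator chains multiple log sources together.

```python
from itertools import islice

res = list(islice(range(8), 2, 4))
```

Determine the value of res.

Step 1: islice(range(8), 2, 4) takes elements at indices [2, 4).
Step 2: Elements: [2, 3].
Therefore res = [2, 3].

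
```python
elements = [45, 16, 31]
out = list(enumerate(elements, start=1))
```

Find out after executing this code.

Step 1: enumerate with start=1:
  (1, 45)
  (2, 16)
  (3, 31)
Therefore out = [(1, 45), (2, 16), (3, 31)].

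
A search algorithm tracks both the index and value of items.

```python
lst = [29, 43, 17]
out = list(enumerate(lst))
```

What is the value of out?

Step 1: enumerate pairs each element with its index:
  (0, 29)
  (1, 43)
  (2, 17)
Therefore out = [(0, 29), (1, 43), (2, 17)].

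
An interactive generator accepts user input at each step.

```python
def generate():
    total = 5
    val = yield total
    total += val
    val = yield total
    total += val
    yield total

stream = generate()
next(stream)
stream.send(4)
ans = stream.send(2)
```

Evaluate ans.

Step 1: next() -> yield total=5.
Step 2: send(4) -> val=4, total = 5+4 = 9, yield 9.
Step 3: send(2) -> val=2, total = 9+2 = 11, yield 11.
Therefore ans = 11.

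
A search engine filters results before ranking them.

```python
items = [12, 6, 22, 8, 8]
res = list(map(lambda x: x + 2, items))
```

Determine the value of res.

Step 1: Apply lambda x: x + 2 to each element:
  12 -> 14
  6 -> 8
  22 -> 24
  8 -> 10
  8 -> 10
Therefore res = [14, 8, 24, 10, 10].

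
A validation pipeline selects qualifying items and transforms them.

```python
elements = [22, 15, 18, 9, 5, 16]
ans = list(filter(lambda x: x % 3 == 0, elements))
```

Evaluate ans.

Step 1: Filter elements divisible by 3:
  22 % 3 = 1: removed
  15 % 3 = 0: kept
  18 % 3 = 0: kept
  9 % 3 = 0: kept
  5 % 3 = 2: removed
  16 % 3 = 1: removed
Therefore ans = [15, 18, 9].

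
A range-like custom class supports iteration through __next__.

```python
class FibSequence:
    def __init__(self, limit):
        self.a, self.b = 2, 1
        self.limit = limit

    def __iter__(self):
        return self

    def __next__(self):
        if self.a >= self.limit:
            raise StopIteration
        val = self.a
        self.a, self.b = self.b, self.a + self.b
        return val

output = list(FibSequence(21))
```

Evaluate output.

Step 1: Fibonacci-like sequence (a=2, b=1) until >= 21:
  Yield 2, then a,b = 1,3
  Yield 1, then a,b = 3,4
  Yield 3, then a,b = 4,7
  Yield 4, then a,b = 7,11
  Yield 7, then a,b = 11,18
  Yield 11, then a,b = 18,29
  Yield 18, then a,b = 29,47
Step 2: 29 >= 21, stop.
Therefore output = [2, 1, 3, 4, 7, 11, 18].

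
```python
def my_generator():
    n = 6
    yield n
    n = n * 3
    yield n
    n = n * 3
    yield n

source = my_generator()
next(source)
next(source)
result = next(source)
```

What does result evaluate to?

Step 1: Trace through generator execution:
  Yield 1: n starts at 6, yield 6
  Yield 2: n = 6 * 3 = 18, yield 18
  Yield 3: n = 18 * 3 = 54, yield 54
Step 2: First next() gets 6, second next() gets the second value, third next() yields 54.
Therefore result = 54.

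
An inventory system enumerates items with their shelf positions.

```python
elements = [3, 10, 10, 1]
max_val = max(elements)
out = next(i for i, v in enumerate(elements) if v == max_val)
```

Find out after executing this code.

Step 1: max([3, 10, 10, 1]) = 10.
Step 2: Find first index where value == 10:
  Index 0: 3 != 10
  Index 1: 10 == 10, found!
Therefore out = 1.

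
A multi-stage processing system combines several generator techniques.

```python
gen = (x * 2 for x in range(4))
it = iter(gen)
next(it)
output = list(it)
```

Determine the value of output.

Step 1: Generator produces [0, 2, 4, 6].
Step 2: next(it) consumes first element (0).
Step 3: list(it) collects remaining: [2, 4, 6].
Therefore output = [2, 4, 6].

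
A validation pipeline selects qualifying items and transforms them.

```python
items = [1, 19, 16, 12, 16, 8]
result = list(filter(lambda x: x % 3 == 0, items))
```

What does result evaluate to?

Step 1: Filter elements divisible by 3:
  1 % 3 = 1: removed
  19 % 3 = 1: removed
  16 % 3 = 1: removed
  12 % 3 = 0: kept
  16 % 3 = 1: removed
  8 % 3 = 2: removed
Therefore result = [12].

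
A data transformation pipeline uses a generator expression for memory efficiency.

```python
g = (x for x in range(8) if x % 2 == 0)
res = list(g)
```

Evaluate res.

Step 1: Filter range(8) keeping only even values:
  x=0: even, included
  x=1: odd, excluded
  x=2: even, included
  x=3: odd, excluded
  x=4: even, included
  x=5: odd, excluded
  x=6: even, included
  x=7: odd, excluded
Therefore res = [0, 2, 4, 6].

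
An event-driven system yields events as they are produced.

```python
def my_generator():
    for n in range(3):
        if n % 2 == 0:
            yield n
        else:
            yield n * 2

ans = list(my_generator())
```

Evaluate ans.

Step 1: For each n in range(3), yield n if even, else n*2:
  n=0 (even): yield 0
  n=1 (odd): yield 1*2 = 2
  n=2 (even): yield 2
Therefore ans = [0, 2, 2].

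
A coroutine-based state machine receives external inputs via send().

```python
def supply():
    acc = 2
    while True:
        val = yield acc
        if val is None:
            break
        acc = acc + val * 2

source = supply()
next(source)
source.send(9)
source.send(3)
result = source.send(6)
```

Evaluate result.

Step 1: next() -> yield acc=2.
Step 2: send(9) -> val=9, acc = 2 + 9*2 = 20, yield 20.
Step 3: send(3) -> val=3, acc = 20 + 3*2 = 26, yield 26.
Step 4: send(6) -> val=6, acc = 26 + 6*2 = 38, yield 38.
Therefore result = 38.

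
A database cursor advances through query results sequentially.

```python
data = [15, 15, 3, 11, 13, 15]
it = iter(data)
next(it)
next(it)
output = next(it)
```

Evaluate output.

Step 1: Create iterator over [15, 15, 3, 11, 13, 15].
Step 2: next() consumes 15.
Step 3: next() consumes 15.
Step 4: next() returns 3.
Therefore output = 3.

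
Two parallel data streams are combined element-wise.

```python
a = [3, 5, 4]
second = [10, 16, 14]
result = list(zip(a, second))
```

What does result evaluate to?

Step 1: zip pairs elements at same index:
  Index 0: (3, 10)
  Index 1: (5, 16)
  Index 2: (4, 14)
Therefore result = [(3, 10), (5, 16), (4, 14)].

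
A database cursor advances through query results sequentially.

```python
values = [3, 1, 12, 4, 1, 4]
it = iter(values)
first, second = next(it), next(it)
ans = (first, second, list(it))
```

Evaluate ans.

Step 1: Create iterator over [3, 1, 12, 4, 1, 4].
Step 2: first = 3, second = 1.
Step 3: Remaining elements: [12, 4, 1, 4].
Therefore ans = (3, 1, [12, 4, 1, 4]).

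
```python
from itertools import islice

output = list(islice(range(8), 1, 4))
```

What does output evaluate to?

Step 1: islice(range(8), 1, 4) takes elements at indices [1, 4).
Step 2: Elements: [1, 2, 3].
Therefore output = [1, 2, 3].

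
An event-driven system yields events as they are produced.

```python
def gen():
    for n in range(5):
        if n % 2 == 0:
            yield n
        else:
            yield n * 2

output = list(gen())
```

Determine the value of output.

Step 1: For each n in range(5), yield n if even, else n*2:
  n=0 (even): yield 0
  n=1 (odd): yield 1*2 = 2
  n=2 (even): yield 2
  n=3 (odd): yield 3*2 = 6
  n=4 (even): yield 4
Therefore output = [0, 2, 2, 6, 4].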